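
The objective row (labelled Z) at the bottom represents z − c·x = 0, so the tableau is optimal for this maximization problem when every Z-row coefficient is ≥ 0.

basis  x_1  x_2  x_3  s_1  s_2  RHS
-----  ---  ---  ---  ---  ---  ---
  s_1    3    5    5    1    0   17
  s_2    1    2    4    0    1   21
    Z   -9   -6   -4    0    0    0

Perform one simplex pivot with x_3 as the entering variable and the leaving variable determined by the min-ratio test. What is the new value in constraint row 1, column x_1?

Ratio test on column x_3 — row 1: 17/5 = 17/5; row 2: 21/4 = 21/4. Minimum is 17/5 at row 1 (s_1 leaves); pivot element 5.
Divide row 1 by 5; eliminate column x_3 from the other rows.
In the new row 1, the x_1 entry is the old entry divided by the pivot: 3/5 = 3/5.

3/5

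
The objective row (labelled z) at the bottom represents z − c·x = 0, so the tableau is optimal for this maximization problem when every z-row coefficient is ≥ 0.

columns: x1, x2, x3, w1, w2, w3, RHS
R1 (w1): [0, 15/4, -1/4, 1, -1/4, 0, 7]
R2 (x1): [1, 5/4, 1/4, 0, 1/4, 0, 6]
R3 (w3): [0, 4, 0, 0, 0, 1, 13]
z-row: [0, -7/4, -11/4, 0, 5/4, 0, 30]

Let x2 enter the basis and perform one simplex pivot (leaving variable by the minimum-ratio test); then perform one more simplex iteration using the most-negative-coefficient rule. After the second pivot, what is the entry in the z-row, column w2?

4

Ratio test on column x2 — row 1: 7/(15/4) = 28/15; row 2: 6/(5/4) = 24/5; row 3: 13/4 = 13/4. Minimum is 28/15 at row 1 (w1 leaves); pivot element 15/4.
Divide row 1 by 15/4; eliminate column x2 from the other rows.
Second iteration: most negative z-row entry is -43/15 in column x3, so x3 enters.
Ratio test on column x3 — row 1: entry -1/15 ≤ 0; row 2: (11/3)/(1/3) = 11; row 3: (83/15)/(4/15) = 83/4. Minimum is 11 at row 2 (x1 leaves); pivot element 1/3.
Divide row 2 by 1/3; eliminate column x3 from the other rows.
After both pivots, the entry at the z-row, column w2 is 4.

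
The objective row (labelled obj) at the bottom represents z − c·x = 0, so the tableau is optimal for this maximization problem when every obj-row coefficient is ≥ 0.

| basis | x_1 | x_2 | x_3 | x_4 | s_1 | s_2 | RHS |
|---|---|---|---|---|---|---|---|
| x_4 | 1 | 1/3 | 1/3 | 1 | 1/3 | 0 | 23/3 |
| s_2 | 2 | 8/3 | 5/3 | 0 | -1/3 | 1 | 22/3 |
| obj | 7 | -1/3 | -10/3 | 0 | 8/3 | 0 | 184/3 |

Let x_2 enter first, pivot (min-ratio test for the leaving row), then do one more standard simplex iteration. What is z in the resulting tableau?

Ratio test on column x_2 — row 1: (23/3)/(1/3) = 23; row 2: (22/3)/(8/3) = 11/4. Minimum is 11/4 at row 2 (s_2 leaves); pivot element 8/3.
Pivot on row 2; the obj-row RHS becomes 184/3 − (-1/3)·(11/4) = 249/4.
Next entering variable (most negative obj-row entry -25/8): x_3.
Ratio test on column x_3 — row 1: (27/4)/(1/8) = 54; row 2: (11/4)/(5/8) = 22/5. Minimum is 22/5 at row 2 (x_2 leaves); pivot element 5/8.
After the second pivot the obj-row RHS is 249/4 − (-25/8)·(22/5) = 76.

76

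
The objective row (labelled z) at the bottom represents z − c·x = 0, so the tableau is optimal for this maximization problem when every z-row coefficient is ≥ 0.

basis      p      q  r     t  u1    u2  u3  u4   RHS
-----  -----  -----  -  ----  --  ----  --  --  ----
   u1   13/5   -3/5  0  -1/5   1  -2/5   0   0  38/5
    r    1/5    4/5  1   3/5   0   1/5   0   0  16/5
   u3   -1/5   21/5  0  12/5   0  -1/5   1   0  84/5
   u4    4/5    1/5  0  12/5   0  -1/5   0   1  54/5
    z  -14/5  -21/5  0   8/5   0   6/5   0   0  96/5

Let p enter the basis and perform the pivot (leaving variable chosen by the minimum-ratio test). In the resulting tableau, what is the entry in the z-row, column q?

Ratio test on column p — row 1: (38/5)/(13/5) = 38/13; row 2: (16/5)/(1/5) = 16; row 3: entry -1/5 ≤ 0; row 4: (54/5)/(4/5) = 27/2. Minimum is 38/13 at row 1 (u1 leaves); pivot element 13/5.
Divide row 1 by 13/5; eliminate column p from the other rows.
z-row update in column q: -21/5 − (-14/5)·(-3/13) = -63/13.

-63/13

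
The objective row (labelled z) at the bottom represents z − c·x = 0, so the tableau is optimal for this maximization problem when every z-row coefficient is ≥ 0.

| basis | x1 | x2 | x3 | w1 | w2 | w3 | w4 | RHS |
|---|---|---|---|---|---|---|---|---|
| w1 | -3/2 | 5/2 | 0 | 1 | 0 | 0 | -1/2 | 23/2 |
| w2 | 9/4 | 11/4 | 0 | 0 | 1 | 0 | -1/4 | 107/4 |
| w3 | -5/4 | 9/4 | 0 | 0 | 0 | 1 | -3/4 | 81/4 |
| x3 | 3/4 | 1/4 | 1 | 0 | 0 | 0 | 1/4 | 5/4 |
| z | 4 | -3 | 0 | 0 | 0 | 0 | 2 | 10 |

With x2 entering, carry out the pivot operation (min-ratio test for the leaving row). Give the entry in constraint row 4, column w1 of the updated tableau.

Ratio test on column x2 — row 1: (23/2)/(5/2) = 23/5; row 2: (107/4)/(11/4) = 107/11; row 3: (81/4)/(9/4) = 9; row 4: (5/4)/(1/4) = 5. Minimum is 23/5 at row 1 (w1 leaves); pivot element 5/2.
Divide row 1 by 5/2; eliminate column x2 from the other rows.
Row 4 update in column w1: 0 − (1/4)·(2/5) = -1/10.

-1/10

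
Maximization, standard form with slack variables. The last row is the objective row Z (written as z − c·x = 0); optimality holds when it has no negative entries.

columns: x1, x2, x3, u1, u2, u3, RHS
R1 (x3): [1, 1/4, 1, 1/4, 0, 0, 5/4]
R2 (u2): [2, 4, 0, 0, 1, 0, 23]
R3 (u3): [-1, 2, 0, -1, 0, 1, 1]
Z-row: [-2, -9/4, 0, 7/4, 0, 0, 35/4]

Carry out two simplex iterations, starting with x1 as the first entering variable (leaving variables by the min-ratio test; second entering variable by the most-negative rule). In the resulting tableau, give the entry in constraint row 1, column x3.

8/9

Ratio test on column x1 — row 1: (5/4)/1 = 5/4; row 2: 23/2 = 23/2; row 3: entry -1 ≤ 0. Minimum is 5/4 at row 1 (x3 leaves); pivot element 1.
Divide row 1 by 1; eliminate column x1 from the other rows.
Second iteration: most negative Z-row entry is -7/4 in column x2, so x2 enters.
Ratio test on column x2 — row 1: (5/4)/(1/4) = 5; row 2: (41/2)/(7/2) = 41/7; row 3: (9/4)/(9/4) = 1. Minimum is 1 at row 3 (u3 leaves); pivot element 9/4.
Divide row 3 by 9/4; eliminate column x2 from the other rows.
After both pivots, the entry at constraint row 1, column x3 is 8/9.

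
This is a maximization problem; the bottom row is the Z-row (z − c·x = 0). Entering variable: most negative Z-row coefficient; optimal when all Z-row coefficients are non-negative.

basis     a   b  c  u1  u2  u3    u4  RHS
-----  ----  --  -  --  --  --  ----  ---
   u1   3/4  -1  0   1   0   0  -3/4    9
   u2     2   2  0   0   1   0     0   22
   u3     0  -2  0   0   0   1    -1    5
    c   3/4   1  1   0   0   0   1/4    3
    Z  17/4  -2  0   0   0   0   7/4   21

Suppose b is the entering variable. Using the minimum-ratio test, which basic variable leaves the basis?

c

Column b entries and ratios — u1: -1 ≤ 0, skip; u2: 22/2 = 11; u3: -2 ≤ 0, skip; c: 3/1 = 3.
Smallest ratio is 3 in the row of c, so c leaves.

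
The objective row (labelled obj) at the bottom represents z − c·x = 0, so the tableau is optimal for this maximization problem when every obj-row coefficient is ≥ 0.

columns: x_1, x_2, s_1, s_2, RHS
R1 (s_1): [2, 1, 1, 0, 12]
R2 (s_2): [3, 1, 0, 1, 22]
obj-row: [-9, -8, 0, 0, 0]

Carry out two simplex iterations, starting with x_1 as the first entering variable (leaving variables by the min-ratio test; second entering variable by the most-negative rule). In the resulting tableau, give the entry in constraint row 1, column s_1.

Ratio test on column x_1 — row 1: 12/2 = 6; row 2: 22/3 = 22/3. Minimum is 6 at row 1 (s_1 leaves); pivot element 2.
Divide row 1 by 2; eliminate column x_1 from the other rows.
Second iteration: most negative obj-row entry is -7/2 in column x_2, so x_2 enters.
Ratio test on column x_2 — row 1: 6/(1/2) = 12; row 2: entry -1/2 ≤ 0. Minimum is 12 at row 1 (x_1 leaves); pivot element 1/2.
Divide row 1 by 1/2; eliminate column x_2 from the other rows.
After both pivots, the entry at constraint row 1, column s_1 is 1.

1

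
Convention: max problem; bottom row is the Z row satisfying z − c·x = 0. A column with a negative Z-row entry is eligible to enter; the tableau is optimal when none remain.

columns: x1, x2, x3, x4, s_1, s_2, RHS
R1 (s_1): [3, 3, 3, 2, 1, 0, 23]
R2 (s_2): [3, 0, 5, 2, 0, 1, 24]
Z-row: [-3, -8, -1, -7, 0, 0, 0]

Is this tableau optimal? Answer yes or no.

no

The Z-row has a negative entry -8 in column x2, so it is not optimal.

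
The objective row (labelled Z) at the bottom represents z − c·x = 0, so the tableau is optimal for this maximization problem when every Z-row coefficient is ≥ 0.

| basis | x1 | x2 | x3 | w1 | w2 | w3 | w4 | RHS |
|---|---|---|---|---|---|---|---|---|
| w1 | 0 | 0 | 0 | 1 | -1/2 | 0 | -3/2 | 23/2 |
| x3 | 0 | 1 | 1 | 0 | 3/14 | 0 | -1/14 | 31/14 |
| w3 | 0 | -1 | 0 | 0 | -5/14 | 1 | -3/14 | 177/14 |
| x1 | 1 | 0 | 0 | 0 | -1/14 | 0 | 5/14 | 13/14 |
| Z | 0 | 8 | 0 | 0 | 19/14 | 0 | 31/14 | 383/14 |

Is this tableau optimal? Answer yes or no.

yes

Every Z-row coefficient is ≥ 0, so the tableau is optimal.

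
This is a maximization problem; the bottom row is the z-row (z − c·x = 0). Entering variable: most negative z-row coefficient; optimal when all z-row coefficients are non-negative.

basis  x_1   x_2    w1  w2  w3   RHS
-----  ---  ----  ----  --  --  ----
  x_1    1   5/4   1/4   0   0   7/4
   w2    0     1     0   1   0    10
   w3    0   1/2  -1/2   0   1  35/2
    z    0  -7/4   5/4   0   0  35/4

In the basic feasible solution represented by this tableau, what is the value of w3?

w3 is basic (row 3); its value is the RHS of that row, 35/2.

35/2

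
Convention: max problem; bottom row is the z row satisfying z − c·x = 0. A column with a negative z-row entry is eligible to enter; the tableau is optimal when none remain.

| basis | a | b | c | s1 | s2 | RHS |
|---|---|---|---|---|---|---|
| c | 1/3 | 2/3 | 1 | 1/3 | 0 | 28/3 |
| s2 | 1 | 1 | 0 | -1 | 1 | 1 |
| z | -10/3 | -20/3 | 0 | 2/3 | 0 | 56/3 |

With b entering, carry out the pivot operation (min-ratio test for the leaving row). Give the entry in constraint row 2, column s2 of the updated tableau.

1

Ratio test on column b — row 1: (28/3)/(2/3) = 14; row 2: 1/1 = 1. Minimum is 1 at row 2 (s2 leaves); pivot element 1.
Divide row 2 by 1; eliminate column b from the other rows.
In the new row 2, the s2 entry is the old entry divided by the pivot: 1/1 = 1.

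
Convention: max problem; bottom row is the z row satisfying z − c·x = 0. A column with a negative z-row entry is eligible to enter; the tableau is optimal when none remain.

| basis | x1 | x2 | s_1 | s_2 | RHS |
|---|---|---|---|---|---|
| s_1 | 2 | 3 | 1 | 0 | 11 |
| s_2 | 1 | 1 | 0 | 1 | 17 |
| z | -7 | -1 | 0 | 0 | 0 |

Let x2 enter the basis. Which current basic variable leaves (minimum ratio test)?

Column x2 entries and ratios — s_1: 11/3 = 11/3; s_2: 17/1 = 17.
Smallest ratio is 11/3 in the row of s_1, so s_1 leaves.

s_1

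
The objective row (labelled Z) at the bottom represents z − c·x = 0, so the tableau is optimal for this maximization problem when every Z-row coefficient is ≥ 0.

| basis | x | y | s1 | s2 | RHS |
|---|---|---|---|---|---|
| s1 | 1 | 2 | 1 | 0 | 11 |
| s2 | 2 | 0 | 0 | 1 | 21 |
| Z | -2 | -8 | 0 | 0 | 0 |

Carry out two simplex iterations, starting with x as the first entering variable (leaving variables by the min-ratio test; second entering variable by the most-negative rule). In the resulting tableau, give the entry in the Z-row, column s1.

4

Ratio test on column x — row 1: 11/1 = 11; row 2: 21/2 = 21/2. Minimum is 21/2 at row 2 (s2 leaves); pivot element 2.
Divide row 2 by 2; eliminate column x from the other rows.
Second iteration: most negative Z-row entry is -8 in column y, so y enters.
Ratio test on column y — row 1: (1/2)/2 = 1/4; row 2: entry 0 ≤ 0. Minimum is 1/4 at row 1 (s1 leaves); pivot element 2.
Divide row 1 by 2; eliminate column y from the other rows.
After both pivots, the entry at the Z-row, column s1 is 4.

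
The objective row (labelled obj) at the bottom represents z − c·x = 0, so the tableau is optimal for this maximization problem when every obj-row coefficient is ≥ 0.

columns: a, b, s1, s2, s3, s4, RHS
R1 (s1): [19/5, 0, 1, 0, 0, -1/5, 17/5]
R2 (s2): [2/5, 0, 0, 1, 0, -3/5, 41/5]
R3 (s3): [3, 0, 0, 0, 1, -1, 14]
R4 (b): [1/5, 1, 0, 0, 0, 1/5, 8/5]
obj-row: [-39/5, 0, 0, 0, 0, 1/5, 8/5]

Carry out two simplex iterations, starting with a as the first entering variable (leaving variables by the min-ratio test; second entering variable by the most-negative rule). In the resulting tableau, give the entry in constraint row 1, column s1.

1/4

Ratio test on column a — row 1: (17/5)/(19/5) = 17/19; row 2: (41/5)/(2/5) = 41/2; row 3: 14/3 = 14/3; row 4: (8/5)/(1/5) = 8. Minimum is 17/19 at row 1 (s1 leaves); pivot element 19/5.
Divide row 1 by 19/5; eliminate column a from the other rows.
Second iteration: most negative obj-row entry is -4/19 in column s4, so s4 enters.
Ratio test on column s4 — row 1: entry -1/19 ≤ 0; row 2: entry -11/19 ≤ 0; row 3: entry -16/19 ≤ 0; row 4: (27/19)/(4/19) = 27/4. Minimum is 27/4 at row 4 (b leaves); pivot element 4/19.
Divide row 4 by 4/19; eliminate column s4 from the other rows.
After both pivots, the entry at constraint row 1, column s1 is 1/4.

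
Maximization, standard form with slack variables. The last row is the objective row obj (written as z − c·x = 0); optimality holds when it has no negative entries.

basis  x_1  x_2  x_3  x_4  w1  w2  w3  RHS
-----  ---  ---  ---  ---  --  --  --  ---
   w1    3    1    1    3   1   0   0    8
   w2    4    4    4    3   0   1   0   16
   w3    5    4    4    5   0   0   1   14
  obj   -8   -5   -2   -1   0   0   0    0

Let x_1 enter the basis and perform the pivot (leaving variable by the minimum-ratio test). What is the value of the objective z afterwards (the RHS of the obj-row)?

64/3

Ratio test on column x_1 — row 1: 8/3 = 8/3; row 2: 16/4 = 4; row 3: 14/5 = 14/5. Minimum is 8/3 at row 1 (w1 leaves); pivot element 3.
Pivot on row 1; the obj-row RHS becomes 0 − (-8)·(8/3) = 64/3.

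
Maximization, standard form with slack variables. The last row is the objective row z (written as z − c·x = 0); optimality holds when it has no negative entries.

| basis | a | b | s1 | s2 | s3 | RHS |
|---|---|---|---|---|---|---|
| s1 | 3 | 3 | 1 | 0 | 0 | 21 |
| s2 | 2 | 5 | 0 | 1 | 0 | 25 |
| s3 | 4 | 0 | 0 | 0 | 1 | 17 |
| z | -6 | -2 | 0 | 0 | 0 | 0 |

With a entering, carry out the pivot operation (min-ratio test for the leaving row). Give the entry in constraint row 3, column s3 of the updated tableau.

1/4

Ratio test on column a — row 1: 21/3 = 7; row 2: 25/2 = 25/2; row 3: 17/4 = 17/4. Minimum is 17/4 at row 3 (s3 leaves); pivot element 4.
Divide row 3 by 4; eliminate column a from the other rows.
In the new row 3, the s3 entry is the old entry divided by the pivot: 1/4 = 1/4.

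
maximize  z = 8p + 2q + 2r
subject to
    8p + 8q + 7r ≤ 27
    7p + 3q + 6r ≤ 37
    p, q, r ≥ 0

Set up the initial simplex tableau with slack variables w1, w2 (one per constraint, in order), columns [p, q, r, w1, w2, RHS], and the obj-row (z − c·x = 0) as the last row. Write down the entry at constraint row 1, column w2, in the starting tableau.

0

Slack w2 belongs to constraint 2; its column is the unit vector e_2, so the entry in row 1 is 0.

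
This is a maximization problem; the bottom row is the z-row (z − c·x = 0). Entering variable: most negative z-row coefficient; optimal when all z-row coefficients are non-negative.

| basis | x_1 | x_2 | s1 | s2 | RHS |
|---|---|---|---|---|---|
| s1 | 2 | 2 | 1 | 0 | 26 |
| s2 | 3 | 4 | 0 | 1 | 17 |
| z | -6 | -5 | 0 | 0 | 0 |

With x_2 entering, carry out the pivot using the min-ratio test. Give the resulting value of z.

Ratio test on column x_2 — row 1: 26/2 = 13; row 2: 17/4 = 17/4. Minimum is 17/4 at row 2 (s2 leaves); pivot element 4.
Pivot on row 2; the z-row RHS becomes 0 − (-5)·(17/4) = 85/4.

85/4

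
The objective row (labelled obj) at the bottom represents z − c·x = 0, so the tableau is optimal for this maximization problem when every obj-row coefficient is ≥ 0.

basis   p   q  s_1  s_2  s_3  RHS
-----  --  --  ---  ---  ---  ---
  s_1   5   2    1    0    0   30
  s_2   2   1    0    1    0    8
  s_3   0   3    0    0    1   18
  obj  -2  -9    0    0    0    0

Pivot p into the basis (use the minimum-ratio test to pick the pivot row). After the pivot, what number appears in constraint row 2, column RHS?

4

Ratio test on column p — row 1: 30/5 = 6; row 2: 8/2 = 4; row 3: entry 0 ≤ 0. Minimum is 4 at row 2 (s_2 leaves); pivot element 2.
Divide row 2 by 2; eliminate column p from the other rows.
In the new row 2, the RHS entry is the old entry divided by the pivot: 8/2 = 4.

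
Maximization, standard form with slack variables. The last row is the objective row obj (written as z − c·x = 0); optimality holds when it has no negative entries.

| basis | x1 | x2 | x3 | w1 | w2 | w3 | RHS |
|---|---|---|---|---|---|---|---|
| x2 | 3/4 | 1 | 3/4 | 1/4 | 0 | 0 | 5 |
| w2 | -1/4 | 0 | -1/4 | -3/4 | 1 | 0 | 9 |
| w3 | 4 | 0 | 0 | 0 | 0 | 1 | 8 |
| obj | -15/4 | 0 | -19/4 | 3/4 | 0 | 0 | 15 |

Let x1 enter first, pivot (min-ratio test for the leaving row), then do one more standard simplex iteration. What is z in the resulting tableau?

Ratio test on column x1 — row 1: 5/(3/4) = 20/3; row 2: entry -1/4 ≤ 0; row 3: 8/4 = 2. Minimum is 2 at row 3 (w3 leaves); pivot element 4.
Pivot on row 3; the obj-row RHS becomes 15 − (-15/4)·2 = 45/2.
Next entering variable (most negative obj-row entry -19/4): x3.
Ratio test on column x3 — row 1: (7/2)/(3/4) = 14/3; row 2: entry -1/4 ≤ 0; row 3: entry 0 ≤ 0. Minimum is 14/3 at row 1 (x2 leaves); pivot element 3/4.
After the second pivot the obj-row RHS is 45/2 − (-19/4)·(14/3) = 134/3.

134/3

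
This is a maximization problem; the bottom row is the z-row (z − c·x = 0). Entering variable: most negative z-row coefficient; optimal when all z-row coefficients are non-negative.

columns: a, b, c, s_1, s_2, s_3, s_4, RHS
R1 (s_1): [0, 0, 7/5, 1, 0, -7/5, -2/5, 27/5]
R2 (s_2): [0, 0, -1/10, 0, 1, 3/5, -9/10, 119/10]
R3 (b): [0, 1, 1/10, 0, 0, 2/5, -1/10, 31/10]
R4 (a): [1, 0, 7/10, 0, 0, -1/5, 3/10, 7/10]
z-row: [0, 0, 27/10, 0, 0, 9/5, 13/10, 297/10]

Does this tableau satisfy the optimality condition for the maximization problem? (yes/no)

Every z-row coefficient is ≥ 0, so the tableau is optimal.

yes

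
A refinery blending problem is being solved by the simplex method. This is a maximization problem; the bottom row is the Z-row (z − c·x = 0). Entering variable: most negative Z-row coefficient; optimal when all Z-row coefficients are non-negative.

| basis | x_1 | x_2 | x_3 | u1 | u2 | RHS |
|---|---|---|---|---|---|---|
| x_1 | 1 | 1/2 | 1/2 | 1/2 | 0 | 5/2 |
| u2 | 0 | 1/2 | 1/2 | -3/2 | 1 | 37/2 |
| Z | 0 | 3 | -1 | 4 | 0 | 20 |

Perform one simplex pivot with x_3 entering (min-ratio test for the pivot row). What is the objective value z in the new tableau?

Ratio test on column x_3 — row 1: (5/2)/(1/2) = 5; row 2: (37/2)/(1/2) = 37. Minimum is 5 at row 1 (x_1 leaves); pivot element 1/2.
Pivot on row 1; the Z-row RHS becomes 20 − (-1)·5 = 25.

25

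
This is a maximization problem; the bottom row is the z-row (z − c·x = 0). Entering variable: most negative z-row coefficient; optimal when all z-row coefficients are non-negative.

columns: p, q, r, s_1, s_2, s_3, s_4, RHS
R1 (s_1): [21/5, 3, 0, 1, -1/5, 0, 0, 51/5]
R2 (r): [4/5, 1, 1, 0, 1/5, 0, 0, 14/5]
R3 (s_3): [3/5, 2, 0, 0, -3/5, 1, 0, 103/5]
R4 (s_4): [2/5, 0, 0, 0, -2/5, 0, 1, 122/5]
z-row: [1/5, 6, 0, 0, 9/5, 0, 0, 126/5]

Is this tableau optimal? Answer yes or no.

yes

Every z-row coefficient is ≥ 0, so the tableau is optimal.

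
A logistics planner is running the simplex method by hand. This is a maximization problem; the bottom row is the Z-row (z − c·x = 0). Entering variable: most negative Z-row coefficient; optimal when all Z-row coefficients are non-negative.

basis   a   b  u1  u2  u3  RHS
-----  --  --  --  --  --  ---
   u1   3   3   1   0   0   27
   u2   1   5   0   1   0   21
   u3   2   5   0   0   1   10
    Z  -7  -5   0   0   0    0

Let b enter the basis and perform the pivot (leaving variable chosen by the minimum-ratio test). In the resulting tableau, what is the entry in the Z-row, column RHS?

10

Ratio test on column b — row 1: 27/3 = 9; row 2: 21/5 = 21/5; row 3: 10/5 = 2. Minimum is 2 at row 3 (u3 leaves); pivot element 5.
Divide row 3 by 5; eliminate column b from the other rows.
Z-row update in column RHS: 0 − (-5)·2 = 10.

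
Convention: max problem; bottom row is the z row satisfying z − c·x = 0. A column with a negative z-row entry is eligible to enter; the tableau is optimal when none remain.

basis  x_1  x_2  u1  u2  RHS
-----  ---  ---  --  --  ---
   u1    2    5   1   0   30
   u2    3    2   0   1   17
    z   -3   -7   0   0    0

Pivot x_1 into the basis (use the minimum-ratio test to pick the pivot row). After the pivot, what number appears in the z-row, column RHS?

17

Ratio test on column x_1 — row 1: 30/2 = 15; row 2: 17/3 = 17/3. Minimum is 17/3 at row 2 (u2 leaves); pivot element 3.
Divide row 2 by 3; eliminate column x_1 from the other rows.
z-row update in column RHS: 0 − (-3)·(17/3) = 17.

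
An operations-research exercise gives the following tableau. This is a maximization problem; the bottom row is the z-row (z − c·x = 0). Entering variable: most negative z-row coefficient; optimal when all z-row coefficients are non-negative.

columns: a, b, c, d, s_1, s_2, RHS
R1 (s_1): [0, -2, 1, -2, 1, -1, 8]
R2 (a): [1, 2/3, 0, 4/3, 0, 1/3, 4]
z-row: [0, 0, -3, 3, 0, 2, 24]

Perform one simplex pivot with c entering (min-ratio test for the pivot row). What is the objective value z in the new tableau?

Ratio test on column c — row 1: 8/1 = 8; row 2: entry 0 ≤ 0. Minimum is 8 at row 1 (s_1 leaves); pivot element 1.
Pivot on row 1; the z-row RHS becomes 24 − (-3)·8 = 48.

48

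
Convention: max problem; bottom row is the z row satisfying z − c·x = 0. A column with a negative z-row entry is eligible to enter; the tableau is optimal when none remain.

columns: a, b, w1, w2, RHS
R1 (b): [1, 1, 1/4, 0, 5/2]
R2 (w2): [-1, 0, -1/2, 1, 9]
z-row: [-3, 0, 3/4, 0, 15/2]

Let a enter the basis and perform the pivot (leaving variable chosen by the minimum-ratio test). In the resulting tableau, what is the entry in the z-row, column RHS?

Ratio test on column a — row 1: (5/2)/1 = 5/2; row 2: entry -1 ≤ 0. Minimum is 5/2 at row 1 (b leaves); pivot element 1.
Divide row 1 by 1; eliminate column a from the other rows.
z-row update in column RHS: 15/2 − (-3)·(5/2) = 15.

15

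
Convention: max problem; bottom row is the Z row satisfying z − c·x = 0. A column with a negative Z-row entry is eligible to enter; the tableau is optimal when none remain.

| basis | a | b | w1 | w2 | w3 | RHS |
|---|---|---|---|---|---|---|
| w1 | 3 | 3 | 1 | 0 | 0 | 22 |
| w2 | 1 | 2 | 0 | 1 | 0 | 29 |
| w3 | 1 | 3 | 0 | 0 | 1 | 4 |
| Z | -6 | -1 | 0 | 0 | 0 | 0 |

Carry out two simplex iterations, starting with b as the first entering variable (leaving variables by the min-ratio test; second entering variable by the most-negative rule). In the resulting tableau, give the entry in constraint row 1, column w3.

Ratio test on column b — row 1: 22/3 = 22/3; row 2: 29/2 = 29/2; row 3: 4/3 = 4/3. Minimum is 4/3 at row 3 (w3 leaves); pivot element 3.
Divide row 3 by 3; eliminate column b from the other rows.
Second iteration: most negative Z-row entry is -17/3 in column a, so a enters.
Ratio test on column a — row 1: 18/2 = 9; row 2: (79/3)/(1/3) = 79; row 3: (4/3)/(1/3) = 4. Minimum is 4 at row 3 (b leaves); pivot element 1/3.
Divide row 3 by 1/3; eliminate column a from the other rows.
After both pivots, the entry at constraint row 1, column w3 is -3.

-3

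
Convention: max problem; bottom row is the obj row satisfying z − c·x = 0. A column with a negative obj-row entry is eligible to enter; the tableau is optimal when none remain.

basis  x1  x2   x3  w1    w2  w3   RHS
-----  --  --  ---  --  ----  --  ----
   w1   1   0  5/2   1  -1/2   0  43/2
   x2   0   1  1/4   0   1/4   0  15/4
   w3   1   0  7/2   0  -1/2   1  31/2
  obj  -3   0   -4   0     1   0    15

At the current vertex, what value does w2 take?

0

w2 is not in the basis, so in the current basic feasible solution w2 = 0.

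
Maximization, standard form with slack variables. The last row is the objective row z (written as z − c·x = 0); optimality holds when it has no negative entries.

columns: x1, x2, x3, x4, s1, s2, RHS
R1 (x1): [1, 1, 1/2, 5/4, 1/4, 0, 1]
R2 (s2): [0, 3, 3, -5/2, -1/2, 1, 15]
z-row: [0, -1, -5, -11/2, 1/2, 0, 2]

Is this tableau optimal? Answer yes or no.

no

The z-row has a negative entry -11/2 in column x4, so it is not optimal.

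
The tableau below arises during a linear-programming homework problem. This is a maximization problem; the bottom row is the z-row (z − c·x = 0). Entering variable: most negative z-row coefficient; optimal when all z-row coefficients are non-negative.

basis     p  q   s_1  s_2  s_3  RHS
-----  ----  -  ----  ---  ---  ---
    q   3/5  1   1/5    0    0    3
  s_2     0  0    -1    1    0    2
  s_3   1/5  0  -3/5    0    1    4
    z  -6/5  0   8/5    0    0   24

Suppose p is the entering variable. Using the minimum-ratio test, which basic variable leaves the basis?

Column p entries and ratios — q: 3/(3/5) = 5; s_2: 0 ≤ 0, skip; s_3: 4/(1/5) = 20.
Smallest ratio is 5 in the row of q, so q leaves.

q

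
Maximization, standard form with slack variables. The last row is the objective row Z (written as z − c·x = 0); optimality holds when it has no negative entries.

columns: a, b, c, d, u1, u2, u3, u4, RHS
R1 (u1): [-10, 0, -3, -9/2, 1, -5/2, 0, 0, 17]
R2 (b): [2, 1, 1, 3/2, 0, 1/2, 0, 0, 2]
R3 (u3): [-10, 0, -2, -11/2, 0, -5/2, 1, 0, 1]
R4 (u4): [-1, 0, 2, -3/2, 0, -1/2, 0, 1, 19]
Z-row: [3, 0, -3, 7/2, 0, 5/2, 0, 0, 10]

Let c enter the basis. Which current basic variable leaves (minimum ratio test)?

b

Column c entries and ratios — u1: -3 ≤ 0, skip; b: 2/1 = 2; u3: -2 ≤ 0, skip; u4: 19/2 = 19/2.
Smallest ratio is 2 in the row of b, so b leaves.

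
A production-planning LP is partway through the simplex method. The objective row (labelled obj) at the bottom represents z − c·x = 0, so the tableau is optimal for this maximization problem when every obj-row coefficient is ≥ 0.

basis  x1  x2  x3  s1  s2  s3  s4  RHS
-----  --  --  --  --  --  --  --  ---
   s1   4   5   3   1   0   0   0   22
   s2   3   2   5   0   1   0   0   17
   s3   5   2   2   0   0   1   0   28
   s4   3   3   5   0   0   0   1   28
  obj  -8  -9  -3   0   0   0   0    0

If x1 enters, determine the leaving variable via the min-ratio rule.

Column x1 entries and ratios — s1: 22/4 = 11/2; s2: 17/3 = 17/3; s3: 28/5 = 28/5; s4: 28/3 = 28/3.
Smallest ratio is 11/2 in the row of s1, so s1 leaves.

s1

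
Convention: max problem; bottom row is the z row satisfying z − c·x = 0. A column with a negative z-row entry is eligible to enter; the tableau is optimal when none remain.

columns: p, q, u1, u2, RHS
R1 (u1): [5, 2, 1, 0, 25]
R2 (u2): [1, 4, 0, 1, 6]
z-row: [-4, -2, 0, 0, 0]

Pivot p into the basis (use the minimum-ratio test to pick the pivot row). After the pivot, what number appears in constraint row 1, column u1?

1/5

Ratio test on column p — row 1: 25/5 = 5; row 2: 6/1 = 6. Minimum is 5 at row 1 (u1 leaves); pivot element 5.
Divide row 1 by 5; eliminate column p from the other rows.
In the new row 1, the u1 entry is the old entry divided by the pivot: 1/5 = 1/5.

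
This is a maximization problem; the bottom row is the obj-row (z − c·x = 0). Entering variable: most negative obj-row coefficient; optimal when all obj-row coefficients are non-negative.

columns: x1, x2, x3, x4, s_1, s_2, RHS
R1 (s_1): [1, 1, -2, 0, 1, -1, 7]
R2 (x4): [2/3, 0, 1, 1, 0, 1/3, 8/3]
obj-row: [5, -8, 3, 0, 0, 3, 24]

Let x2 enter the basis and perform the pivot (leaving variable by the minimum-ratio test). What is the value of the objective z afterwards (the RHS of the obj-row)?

Ratio test on column x2 — row 1: 7/1 = 7; row 2: entry 0 ≤ 0. Minimum is 7 at row 1 (s_1 leaves); pivot element 1.
Pivot on row 1; the obj-row RHS becomes 24 − (-8)·7 = 80.

80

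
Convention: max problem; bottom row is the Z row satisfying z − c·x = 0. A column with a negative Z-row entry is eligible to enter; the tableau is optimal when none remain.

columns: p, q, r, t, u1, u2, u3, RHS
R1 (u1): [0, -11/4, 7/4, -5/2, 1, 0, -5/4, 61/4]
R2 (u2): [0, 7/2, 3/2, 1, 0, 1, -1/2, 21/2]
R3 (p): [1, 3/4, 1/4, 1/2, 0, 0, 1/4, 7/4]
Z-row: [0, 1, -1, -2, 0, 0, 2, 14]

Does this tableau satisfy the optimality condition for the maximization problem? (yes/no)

no

The Z-row has a negative entry -2 in column t, so it is not optimal.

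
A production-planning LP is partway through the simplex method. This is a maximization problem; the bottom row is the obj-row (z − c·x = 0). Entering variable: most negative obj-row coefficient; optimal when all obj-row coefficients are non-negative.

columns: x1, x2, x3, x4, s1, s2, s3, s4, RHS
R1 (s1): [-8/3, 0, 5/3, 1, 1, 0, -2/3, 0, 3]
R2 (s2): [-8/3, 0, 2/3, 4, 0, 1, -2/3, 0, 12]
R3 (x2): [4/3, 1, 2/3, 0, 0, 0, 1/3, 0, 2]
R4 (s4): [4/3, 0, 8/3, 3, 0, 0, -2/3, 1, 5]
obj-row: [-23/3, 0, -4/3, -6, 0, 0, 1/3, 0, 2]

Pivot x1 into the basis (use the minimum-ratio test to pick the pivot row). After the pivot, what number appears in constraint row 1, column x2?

Ratio test on column x1 — row 1: entry -8/3 ≤ 0; row 2: entry -8/3 ≤ 0; row 3: 2/(4/3) = 3/2; row 4: 5/(4/3) = 15/4. Minimum is 3/2 at row 3 (x2 leaves); pivot element 4/3.
Divide row 3 by 4/3; eliminate column x1 from the other rows.
Row 1 update in column x2: 0 − (-8/3)·(3/4) = 2.

2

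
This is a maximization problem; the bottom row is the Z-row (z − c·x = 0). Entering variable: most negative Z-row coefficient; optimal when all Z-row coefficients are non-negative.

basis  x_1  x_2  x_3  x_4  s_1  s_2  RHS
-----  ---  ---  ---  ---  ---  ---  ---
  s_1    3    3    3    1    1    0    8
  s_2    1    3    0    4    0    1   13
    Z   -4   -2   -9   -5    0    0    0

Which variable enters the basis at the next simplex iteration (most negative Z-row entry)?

Negative Z-row entries: x_1: -4, x_2: -2, x_3: -9, x_4: -5.
The most negative is -9 in column x_3, so x_3 enters.

x_3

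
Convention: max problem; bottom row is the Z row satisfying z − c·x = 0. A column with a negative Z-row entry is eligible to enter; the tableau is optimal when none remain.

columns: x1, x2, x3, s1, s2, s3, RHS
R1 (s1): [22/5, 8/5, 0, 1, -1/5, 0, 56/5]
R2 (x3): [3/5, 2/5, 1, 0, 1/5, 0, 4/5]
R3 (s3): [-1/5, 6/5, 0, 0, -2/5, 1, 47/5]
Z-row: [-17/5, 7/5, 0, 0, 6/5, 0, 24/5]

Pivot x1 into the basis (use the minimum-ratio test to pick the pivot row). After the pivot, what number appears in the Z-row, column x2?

11/3

Ratio test on column x1 — row 1: (56/5)/(22/5) = 28/11; row 2: (4/5)/(3/5) = 4/3; row 3: entry -1/5 ≤ 0. Minimum is 4/3 at row 2 (x3 leaves); pivot element 3/5.
Divide row 2 by 3/5; eliminate column x1 from the other rows.
Z-row update in column x2: 7/5 − (-17/5)·(2/3) = 11/3.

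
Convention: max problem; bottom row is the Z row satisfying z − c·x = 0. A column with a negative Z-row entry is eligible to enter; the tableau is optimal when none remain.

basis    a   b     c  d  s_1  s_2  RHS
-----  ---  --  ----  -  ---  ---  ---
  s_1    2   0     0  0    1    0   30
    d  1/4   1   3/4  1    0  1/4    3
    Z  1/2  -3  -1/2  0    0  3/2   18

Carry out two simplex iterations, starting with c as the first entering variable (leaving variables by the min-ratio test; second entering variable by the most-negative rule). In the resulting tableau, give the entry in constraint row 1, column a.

Ratio test on column c — row 1: entry 0 ≤ 0; row 2: 3/(3/4) = 4. Minimum is 4 at row 2 (d leaves); pivot element 3/4.
Divide row 2 by 3/4; eliminate column c from the other rows.
Second iteration: most negative Z-row entry is -7/3 in column b, so b enters.
Ratio test on column b — row 1: entry 0 ≤ 0; row 2: 4/(4/3) = 3. Minimum is 3 at row 2 (c leaves); pivot element 4/3.
Divide row 2 by 4/3; eliminate column b from the other rows.
After both pivots, the entry at constraint row 1, column a is 2.

2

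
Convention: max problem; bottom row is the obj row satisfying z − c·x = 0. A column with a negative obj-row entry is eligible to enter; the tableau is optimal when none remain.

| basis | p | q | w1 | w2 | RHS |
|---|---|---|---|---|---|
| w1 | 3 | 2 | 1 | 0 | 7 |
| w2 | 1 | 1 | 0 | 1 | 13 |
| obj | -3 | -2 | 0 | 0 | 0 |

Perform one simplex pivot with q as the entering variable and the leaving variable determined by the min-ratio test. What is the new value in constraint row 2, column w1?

Ratio test on column q — row 1: 7/2 = 7/2; row 2: 13/1 = 13. Minimum is 7/2 at row 1 (w1 leaves); pivot element 2.
Divide row 1 by 2; eliminate column q from the other rows.
Row 2 update in column w1: 0 − 1·(1/2) = -1/2.

-1/2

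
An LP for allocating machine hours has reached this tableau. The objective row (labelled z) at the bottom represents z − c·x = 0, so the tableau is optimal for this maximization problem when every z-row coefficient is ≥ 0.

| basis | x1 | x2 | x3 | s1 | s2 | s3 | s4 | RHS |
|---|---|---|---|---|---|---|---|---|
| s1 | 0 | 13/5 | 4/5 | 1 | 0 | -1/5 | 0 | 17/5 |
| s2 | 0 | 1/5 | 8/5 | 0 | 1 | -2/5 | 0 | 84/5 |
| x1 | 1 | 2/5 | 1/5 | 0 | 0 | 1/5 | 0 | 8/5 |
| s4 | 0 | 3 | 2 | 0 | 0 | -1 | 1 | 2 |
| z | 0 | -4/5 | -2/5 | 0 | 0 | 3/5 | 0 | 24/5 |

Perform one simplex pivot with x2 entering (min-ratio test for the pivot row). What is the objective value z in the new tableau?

16/3

Ratio test on column x2 — row 1: (17/5)/(13/5) = 17/13; row 2: (84/5)/(1/5) = 84; row 3: (8/5)/(2/5) = 4; row 4: 2/3 = 2/3. Minimum is 2/3 at row 4 (s4 leaves); pivot element 3.
Pivot on row 4; the z-row RHS becomes 24/5 − (-4/5)·(2/3) = 16/3.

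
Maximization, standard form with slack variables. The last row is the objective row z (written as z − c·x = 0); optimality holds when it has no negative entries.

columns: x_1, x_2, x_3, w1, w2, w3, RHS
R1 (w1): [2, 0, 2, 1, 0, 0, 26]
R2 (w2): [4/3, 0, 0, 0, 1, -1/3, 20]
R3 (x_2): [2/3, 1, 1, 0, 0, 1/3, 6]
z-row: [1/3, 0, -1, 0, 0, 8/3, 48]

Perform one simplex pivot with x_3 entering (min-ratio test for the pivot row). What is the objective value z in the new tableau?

Ratio test on column x_3 — row 1: 26/2 = 13; row 2: entry 0 ≤ 0; row 3: 6/1 = 6. Minimum is 6 at row 3 (x_2 leaves); pivot element 1.
Pivot on row 3; the z-row RHS becomes 48 − (-1)·6 = 54.

54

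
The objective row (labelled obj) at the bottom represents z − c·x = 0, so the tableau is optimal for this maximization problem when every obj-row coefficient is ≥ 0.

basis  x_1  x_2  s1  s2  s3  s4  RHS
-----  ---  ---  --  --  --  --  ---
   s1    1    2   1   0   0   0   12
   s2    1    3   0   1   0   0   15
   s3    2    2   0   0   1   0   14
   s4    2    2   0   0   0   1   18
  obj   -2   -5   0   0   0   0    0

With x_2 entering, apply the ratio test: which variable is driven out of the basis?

Column x_2 entries and ratios — s1: 12/2 = 6; s2: 15/3 = 5; s3: 14/2 = 7; s4: 18/2 = 9.
Smallest ratio is 5 in the row of s2, so s2 leaves.

s2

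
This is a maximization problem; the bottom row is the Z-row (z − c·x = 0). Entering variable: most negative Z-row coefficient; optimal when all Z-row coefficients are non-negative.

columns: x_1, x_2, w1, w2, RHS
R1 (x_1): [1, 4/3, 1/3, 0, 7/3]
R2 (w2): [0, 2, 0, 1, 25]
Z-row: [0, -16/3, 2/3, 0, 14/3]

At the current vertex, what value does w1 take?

w1 is not in the basis, so in the current basic feasible solution w1 = 0.

0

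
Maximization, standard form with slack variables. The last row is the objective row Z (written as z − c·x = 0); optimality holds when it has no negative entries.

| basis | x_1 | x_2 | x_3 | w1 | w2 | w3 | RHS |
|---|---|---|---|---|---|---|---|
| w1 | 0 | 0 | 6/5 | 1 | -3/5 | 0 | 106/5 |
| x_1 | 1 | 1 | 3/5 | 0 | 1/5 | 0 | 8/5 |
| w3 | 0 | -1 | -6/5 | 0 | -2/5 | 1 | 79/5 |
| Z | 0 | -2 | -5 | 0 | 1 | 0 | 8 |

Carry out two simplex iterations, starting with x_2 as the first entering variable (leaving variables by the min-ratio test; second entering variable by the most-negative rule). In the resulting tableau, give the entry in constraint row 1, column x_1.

Ratio test on column x_2 — row 1: entry 0 ≤ 0; row 2: (8/5)/1 = 8/5; row 3: entry -1 ≤ 0. Minimum is 8/5 at row 2 (x_1 leaves); pivot element 1.
Divide row 2 by 1; eliminate column x_2 from the other rows.
Second iteration: most negative Z-row entry is -19/5 in column x_3, so x_3 enters.
Ratio test on column x_3 — row 1: (106/5)/(6/5) = 53/3; row 2: (8/5)/(3/5) = 8/3; row 3: entry -3/5 ≤ 0. Minimum is 8/3 at row 2 (x_2 leaves); pivot element 3/5.
Divide row 2 by 3/5; eliminate column x_3 from the other rows.
After both pivots, the entry at constraint row 1, column x_1 is -2.

-2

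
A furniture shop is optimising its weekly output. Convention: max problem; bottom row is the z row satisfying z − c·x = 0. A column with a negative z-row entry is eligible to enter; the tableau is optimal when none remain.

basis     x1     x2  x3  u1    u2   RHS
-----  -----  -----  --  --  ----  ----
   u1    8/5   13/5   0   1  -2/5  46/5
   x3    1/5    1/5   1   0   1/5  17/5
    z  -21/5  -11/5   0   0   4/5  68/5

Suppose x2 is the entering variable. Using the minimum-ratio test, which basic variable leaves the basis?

Column x2 entries and ratios — u1: (46/5)/(13/5) = 46/13; x3: (17/5)/(1/5) = 17.
Smallest ratio is 46/13 in the row of u1, so u1 leaves.

u1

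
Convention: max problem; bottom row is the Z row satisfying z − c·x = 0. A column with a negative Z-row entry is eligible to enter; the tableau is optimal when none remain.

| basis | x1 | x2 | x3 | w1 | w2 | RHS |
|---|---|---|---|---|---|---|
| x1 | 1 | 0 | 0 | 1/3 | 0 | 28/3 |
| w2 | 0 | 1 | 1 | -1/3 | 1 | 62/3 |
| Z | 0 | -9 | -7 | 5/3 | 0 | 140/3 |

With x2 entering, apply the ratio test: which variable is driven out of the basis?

Column x2 entries and ratios — x1: 0 ≤ 0, skip; w2: (62/3)/1 = 62/3.
Smallest ratio is 62/3 in the row of w2, so w2 leaves.

w2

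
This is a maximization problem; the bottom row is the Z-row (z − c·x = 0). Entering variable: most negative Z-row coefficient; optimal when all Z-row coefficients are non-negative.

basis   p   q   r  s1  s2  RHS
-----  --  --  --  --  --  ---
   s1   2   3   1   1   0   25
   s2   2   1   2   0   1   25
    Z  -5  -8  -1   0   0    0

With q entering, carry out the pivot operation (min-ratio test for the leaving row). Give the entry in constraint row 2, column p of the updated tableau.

4/3

Ratio test on column q — row 1: 25/3 = 25/3; row 2: 25/1 = 25. Minimum is 25/3 at row 1 (s1 leaves); pivot element 3.
Divide row 1 by 3; eliminate column q from the other rows.
Row 2 update in column p: 2 − 1·(2/3) = 4/3.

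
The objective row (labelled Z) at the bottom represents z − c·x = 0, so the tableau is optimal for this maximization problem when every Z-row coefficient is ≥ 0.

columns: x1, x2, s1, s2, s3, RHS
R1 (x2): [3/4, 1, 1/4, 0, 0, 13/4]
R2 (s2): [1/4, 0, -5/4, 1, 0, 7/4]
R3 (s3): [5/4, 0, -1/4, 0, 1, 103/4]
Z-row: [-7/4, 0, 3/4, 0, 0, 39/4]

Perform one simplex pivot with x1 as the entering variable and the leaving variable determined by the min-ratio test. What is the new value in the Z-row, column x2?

Ratio test on column x1 — row 1: (13/4)/(3/4) = 13/3; row 2: (7/4)/(1/4) = 7; row 3: (103/4)/(5/4) = 103/5. Minimum is 13/3 at row 1 (x2 leaves); pivot element 3/4.
Divide row 1 by 3/4; eliminate column x1 from the other rows.
Z-row update in column x2: 0 − (-7/4)·(4/3) = 7/3.

7/3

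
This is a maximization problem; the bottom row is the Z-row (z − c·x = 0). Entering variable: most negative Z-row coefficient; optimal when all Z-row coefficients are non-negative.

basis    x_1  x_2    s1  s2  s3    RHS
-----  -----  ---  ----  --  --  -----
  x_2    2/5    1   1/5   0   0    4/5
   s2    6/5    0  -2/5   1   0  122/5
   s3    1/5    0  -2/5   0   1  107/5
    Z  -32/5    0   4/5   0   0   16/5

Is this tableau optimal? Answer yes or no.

no

The Z-row has a negative entry -32/5 in column x_1, so it is not optimal.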